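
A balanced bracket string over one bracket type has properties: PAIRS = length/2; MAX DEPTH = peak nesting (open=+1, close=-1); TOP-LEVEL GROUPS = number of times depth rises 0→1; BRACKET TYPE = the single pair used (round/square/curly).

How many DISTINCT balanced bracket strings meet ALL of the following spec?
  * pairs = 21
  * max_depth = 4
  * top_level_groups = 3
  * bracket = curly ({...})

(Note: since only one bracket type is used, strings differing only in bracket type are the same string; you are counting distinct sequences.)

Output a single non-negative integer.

Spec: pairs=21 depth=4 groups=3
Count(depth <= 4) = 275858513
Count(depth <= 3) = 8192000
Count(depth == 4) = 275858513 - 8192000 = 267666513

Answer: 267666513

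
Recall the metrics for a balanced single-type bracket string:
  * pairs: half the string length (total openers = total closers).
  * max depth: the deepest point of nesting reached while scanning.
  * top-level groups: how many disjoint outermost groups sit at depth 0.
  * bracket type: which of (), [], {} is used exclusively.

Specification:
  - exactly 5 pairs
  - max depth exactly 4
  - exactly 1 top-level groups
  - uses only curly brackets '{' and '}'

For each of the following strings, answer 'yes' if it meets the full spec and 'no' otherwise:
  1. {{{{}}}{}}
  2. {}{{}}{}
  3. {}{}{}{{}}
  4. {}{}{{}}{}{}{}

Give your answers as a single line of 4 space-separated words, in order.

String 1 '{{{{}}}{}}': depth seq [1 2 3 4 3 2 1 2 1 0]
  -> pairs=5 depth=4 groups=1 -> yes
String 2 '{}{{}}{}': depth seq [1 0 1 2 1 0 1 0]
  -> pairs=4 depth=2 groups=3 -> no
String 3 '{}{}{}{{}}': depth seq [1 0 1 0 1 0 1 2 1 0]
  -> pairs=5 depth=2 groups=4 -> no
String 4 '{}{}{{}}{}{}{}': depth seq [1 0 1 0 1 2 1 0 1 0 1 0 1 0]
  -> pairs=7 depth=2 groups=6 -> no

Answer: yes no no no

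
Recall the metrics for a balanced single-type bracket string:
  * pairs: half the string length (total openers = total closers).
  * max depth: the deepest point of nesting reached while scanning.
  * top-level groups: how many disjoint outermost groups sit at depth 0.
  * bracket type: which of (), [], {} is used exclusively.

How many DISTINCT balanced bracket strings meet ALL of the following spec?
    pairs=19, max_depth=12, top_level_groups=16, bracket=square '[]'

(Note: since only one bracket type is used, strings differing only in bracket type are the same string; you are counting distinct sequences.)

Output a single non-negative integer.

Spec: pairs=19 depth=12 groups=16
Count(depth <= 12) = 1120
Count(depth <= 11) = 1120
Count(depth == 12) = 1120 - 1120 = 0

Answer: 0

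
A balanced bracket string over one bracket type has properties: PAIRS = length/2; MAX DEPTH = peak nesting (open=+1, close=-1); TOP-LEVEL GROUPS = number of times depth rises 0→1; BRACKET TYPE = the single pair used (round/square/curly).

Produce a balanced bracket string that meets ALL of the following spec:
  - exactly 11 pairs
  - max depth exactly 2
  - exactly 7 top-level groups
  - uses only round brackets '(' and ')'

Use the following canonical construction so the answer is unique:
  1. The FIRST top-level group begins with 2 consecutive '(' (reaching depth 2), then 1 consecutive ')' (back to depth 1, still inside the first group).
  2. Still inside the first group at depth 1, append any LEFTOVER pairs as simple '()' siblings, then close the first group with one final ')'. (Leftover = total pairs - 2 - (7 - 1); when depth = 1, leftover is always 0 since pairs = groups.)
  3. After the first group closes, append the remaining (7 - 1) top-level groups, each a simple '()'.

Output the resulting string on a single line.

Answer: (()()()())()()()()()()

Derivation:
Spec: pairs=11 depth=2 groups=7
Leftover pairs = 11 - 2 - (7-1) = 3
First group: deep chain of depth 2 + 3 sibling pairs
Remaining 6 groups: simple '()' each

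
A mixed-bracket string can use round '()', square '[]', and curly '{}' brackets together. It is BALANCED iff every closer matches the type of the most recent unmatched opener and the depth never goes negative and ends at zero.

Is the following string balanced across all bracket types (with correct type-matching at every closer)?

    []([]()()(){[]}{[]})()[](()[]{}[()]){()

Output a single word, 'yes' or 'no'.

pos 0: push '['; stack = [
pos 1: ']' matches '['; pop; stack = (empty)
pos 2: push '('; stack = (
pos 3: push '['; stack = ([
pos 4: ']' matches '['; pop; stack = (
pos 5: push '('; stack = ((
pos 6: ')' matches '('; pop; stack = (
pos 7: push '('; stack = ((
pos 8: ')' matches '('; pop; stack = (
pos 9: push '('; stack = ((
pos 10: ')' matches '('; pop; stack = (
pos 11: push '{'; stack = ({
pos 12: push '['; stack = ({[
pos 13: ']' matches '['; pop; stack = ({
pos 14: '}' matches '{'; pop; stack = (
pos 15: push '{'; stack = ({
pos 16: push '['; stack = ({[
pos 17: ']' matches '['; pop; stack = ({
pos 18: '}' matches '{'; pop; stack = (
pos 19: ')' matches '('; pop; stack = (empty)
pos 20: push '('; stack = (
pos 21: ')' matches '('; pop; stack = (empty)
pos 22: push '['; stack = [
pos 23: ']' matches '['; pop; stack = (empty)
pos 24: push '('; stack = (
pos 25: push '('; stack = ((
pos 26: ')' matches '('; pop; stack = (
pos 27: push '['; stack = ([
pos 28: ']' matches '['; pop; stack = (
pos 29: push '{'; stack = ({
pos 30: '}' matches '{'; pop; stack = (
pos 31: push '['; stack = ([
pos 32: push '('; stack = ([(
pos 33: ')' matches '('; pop; stack = ([
pos 34: ']' matches '['; pop; stack = (
pos 35: ')' matches '('; pop; stack = (empty)
pos 36: push '{'; stack = {
pos 37: push '('; stack = {(
pos 38: ')' matches '('; pop; stack = {
end: stack still non-empty ({) → INVALID
Verdict: unclosed openers at end: { → no

Answer: no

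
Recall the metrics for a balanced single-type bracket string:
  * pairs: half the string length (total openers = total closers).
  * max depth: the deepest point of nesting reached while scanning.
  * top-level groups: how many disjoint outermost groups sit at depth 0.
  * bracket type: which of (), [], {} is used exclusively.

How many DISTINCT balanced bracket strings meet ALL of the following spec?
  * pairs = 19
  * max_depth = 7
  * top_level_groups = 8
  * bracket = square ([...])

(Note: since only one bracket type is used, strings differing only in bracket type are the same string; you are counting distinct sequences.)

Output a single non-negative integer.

Answer: 464464

Derivation:
Spec: pairs=19 depth=7 groups=8
Count(depth <= 7) = 14432488
Count(depth <= 6) = 13968024
Count(depth == 7) = 14432488 - 13968024 = 464464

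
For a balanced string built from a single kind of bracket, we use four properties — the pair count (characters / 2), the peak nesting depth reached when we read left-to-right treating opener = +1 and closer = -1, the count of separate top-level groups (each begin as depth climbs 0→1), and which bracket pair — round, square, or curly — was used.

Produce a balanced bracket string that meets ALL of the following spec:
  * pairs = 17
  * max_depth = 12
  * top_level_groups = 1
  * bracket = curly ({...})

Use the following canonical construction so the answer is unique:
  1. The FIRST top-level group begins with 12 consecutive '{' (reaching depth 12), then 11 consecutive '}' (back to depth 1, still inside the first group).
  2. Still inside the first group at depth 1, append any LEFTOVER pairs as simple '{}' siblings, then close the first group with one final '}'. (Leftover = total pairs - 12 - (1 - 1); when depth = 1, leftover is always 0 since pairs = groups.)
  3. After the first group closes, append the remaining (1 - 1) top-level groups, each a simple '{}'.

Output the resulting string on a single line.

Answer: {{{{{{{{{{{{}}}}}}}}}}}{}{}{}{}{}}

Derivation:
Spec: pairs=17 depth=12 groups=1
Leftover pairs = 17 - 12 - (1-1) = 5
First group: deep chain of depth 12 + 5 sibling pairs
Remaining 0 groups: simple '{}' each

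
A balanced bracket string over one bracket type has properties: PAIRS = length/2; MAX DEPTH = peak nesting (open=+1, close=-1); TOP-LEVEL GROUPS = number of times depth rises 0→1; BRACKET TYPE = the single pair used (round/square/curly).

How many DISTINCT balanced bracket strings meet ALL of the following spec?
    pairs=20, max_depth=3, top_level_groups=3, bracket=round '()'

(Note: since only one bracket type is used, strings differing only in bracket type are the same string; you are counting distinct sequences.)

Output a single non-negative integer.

Answer: 3735381

Derivation:
Spec: pairs=20 depth=3 groups=3
Count(depth <= 3) = 3735552
Count(depth <= 2) = 171
Count(depth == 3) = 3735552 - 171 = 3735381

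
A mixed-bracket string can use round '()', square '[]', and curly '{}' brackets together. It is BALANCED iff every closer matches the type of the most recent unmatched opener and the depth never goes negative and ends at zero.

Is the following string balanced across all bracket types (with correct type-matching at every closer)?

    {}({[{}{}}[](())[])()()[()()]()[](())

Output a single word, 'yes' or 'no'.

Answer: no

Derivation:
pos 0: push '{'; stack = {
pos 1: '}' matches '{'; pop; stack = (empty)
pos 2: push '('; stack = (
pos 3: push '{'; stack = ({
pos 4: push '['; stack = ({[
pos 5: push '{'; stack = ({[{
pos 6: '}' matches '{'; pop; stack = ({[
pos 7: push '{'; stack = ({[{
pos 8: '}' matches '{'; pop; stack = ({[
pos 9: saw closer '}' but top of stack is '[' (expected ']') → INVALID
Verdict: type mismatch at position 9: '}' closes '[' → no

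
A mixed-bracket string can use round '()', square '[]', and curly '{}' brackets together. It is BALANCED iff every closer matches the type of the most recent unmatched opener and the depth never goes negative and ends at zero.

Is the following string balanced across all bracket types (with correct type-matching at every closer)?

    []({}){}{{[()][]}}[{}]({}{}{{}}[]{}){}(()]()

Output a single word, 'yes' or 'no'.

pos 0: push '['; stack = [
pos 1: ']' matches '['; pop; stack = (empty)
pos 2: push '('; stack = (
pos 3: push '{'; stack = ({
pos 4: '}' matches '{'; pop; stack = (
pos 5: ')' matches '('; pop; stack = (empty)
pos 6: push '{'; stack = {
pos 7: '}' matches '{'; pop; stack = (empty)
pos 8: push '{'; stack = {
pos 9: push '{'; stack = {{
pos 10: push '['; stack = {{[
pos 11: push '('; stack = {{[(
pos 12: ')' matches '('; pop; stack = {{[
pos 13: ']' matches '['; pop; stack = {{
pos 14: push '['; stack = {{[
pos 15: ']' matches '['; pop; stack = {{
pos 16: '}' matches '{'; pop; stack = {
pos 17: '}' matches '{'; pop; stack = (empty)
pos 18: push '['; stack = [
pos 19: push '{'; stack = [{
pos 20: '}' matches '{'; pop; stack = [
pos 21: ']' matches '['; pop; stack = (empty)
pos 22: push '('; stack = (
pos 23: push '{'; stack = ({
pos 24: '}' matches '{'; pop; stack = (
pos 25: push '{'; stack = ({
pos 26: '}' matches '{'; pop; stack = (
pos 27: push '{'; stack = ({
pos 28: push '{'; stack = ({{
pos 29: '}' matches '{'; pop; stack = ({
pos 30: '}' matches '{'; pop; stack = (
pos 31: push '['; stack = ([
pos 32: ']' matches '['; pop; stack = (
pos 33: push '{'; stack = ({
pos 34: '}' matches '{'; pop; stack = (
pos 35: ')' matches '('; pop; stack = (empty)
pos 36: push '{'; stack = {
pos 37: '}' matches '{'; pop; stack = (empty)
pos 38: push '('; stack = (
pos 39: push '('; stack = ((
pos 40: ')' matches '('; pop; stack = (
pos 41: saw closer ']' but top of stack is '(' (expected ')') → INVALID
Verdict: type mismatch at position 41: ']' closes '(' → no

Answer: no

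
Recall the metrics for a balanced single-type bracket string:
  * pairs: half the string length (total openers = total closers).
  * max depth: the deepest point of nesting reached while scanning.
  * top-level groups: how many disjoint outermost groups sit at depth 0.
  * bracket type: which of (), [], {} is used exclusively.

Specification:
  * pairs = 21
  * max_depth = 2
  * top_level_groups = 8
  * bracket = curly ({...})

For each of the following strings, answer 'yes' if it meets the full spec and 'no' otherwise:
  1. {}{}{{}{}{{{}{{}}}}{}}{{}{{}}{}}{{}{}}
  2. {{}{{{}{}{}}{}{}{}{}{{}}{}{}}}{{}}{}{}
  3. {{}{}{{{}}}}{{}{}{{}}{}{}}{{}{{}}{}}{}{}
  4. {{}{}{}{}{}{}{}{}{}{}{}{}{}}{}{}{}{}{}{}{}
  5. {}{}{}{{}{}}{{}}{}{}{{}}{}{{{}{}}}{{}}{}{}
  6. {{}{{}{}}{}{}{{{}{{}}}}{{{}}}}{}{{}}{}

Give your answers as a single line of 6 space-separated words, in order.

String 1 '{}{}{{}{}{{{}{{}}}}{}}{{}{{}}{}}{{}{}}': depth seq [1 0 1 0 1 2 1 2 1 2 3 4 3 4 5 4 3 2 1 2 1 0 1 2 1 2 3 2 1 2 1 0 1 2 1 2 1 0]
  -> pairs=19 depth=5 groups=5 -> no
String 2 '{{}{{{}{}{}}{}{}{}{}{{}}{}{}}}{{}}{}{}': depth seq [1 2 1 2 3 4 3 4 3 4 3 2 3 2 3 2 3 2 3 2 3 4 3 2 3 2 3 2 1 0 1 2 1 0 1 0 1 0]
  -> pairs=19 depth=4 groups=4 -> no
String 3 '{{}{}{{{}}}}{{}{}{{}}{}{}}{{}{{}}{}}{}{}': depth seq [1 2 1 2 1 2 3 4 3 2 1 0 1 2 1 2 1 2 3 2 1 2 1 2 1 0 1 2 1 2 3 2 1 2 1 0 1 0 1 0]
  -> pairs=20 depth=4 groups=5 -> no
String 4 '{{}{}{}{}{}{}{}{}{}{}{}{}{}}{}{}{}{}{}{}{}': depth seq [1 2 1 2 1 2 1 2 1 2 1 2 1 2 1 2 1 2 1 2 1 2 1 2 1 2 1 0 1 0 1 0 1 0 1 0 1 0 1 0 1 0]
  -> pairs=21 depth=2 groups=8 -> yes
String 5 '{}{}{}{{}{}}{{}}{}{}{{}}{}{{{}{}}}{{}}{}{}': depth seq [1 0 1 0 1 0 1 2 1 2 1 0 1 2 1 0 1 0 1 0 1 2 1 0 1 0 1 2 3 2 3 2 1 0 1 2 1 0 1 0 1 0]
  -> pairs=21 depth=3 groups=13 -> no
String 6 '{{}{{}{}}{}{}{{{}{{}}}}{{{}}}}{}{{}}{}': depth seq [1 2 1 2 3 2 3 2 1 2 1 2 1 2 3 4 3 4 5 4 3 2 1 2 3 4 3 2 1 0 1 0 1 2 1 0 1 0]
  -> pairs=19 depth=5 groups=4 -> no

Answer: no no no yes no no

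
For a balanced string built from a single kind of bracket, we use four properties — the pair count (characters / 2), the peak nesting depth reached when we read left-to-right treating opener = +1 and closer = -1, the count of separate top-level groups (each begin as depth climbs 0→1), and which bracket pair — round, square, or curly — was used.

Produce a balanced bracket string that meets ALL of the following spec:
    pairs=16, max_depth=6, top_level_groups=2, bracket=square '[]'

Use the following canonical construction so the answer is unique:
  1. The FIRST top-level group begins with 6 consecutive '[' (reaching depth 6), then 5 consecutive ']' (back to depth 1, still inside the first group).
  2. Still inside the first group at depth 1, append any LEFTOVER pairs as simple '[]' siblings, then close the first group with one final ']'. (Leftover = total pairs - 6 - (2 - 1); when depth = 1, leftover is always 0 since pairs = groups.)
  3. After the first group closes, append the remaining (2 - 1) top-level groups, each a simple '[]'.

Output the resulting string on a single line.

Answer: [[[[[[]]]]][][][][][][][][][]][]

Derivation:
Spec: pairs=16 depth=6 groups=2
Leftover pairs = 16 - 6 - (2-1) = 9
First group: deep chain of depth 6 + 9 sibling pairs
Remaining 1 groups: simple '[]' each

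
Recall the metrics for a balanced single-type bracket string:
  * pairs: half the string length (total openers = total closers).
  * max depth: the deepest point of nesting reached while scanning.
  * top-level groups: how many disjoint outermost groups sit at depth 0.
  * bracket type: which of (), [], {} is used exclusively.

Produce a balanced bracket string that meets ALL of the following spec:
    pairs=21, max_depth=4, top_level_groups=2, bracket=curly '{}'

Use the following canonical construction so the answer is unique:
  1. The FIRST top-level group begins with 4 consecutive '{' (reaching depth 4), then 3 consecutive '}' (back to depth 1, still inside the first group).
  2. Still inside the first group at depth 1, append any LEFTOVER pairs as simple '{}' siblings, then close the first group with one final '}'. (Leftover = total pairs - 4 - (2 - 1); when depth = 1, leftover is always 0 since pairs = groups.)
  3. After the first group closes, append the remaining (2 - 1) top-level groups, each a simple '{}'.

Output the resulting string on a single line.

Answer: {{{{}}}{}{}{}{}{}{}{}{}{}{}{}{}{}{}{}{}}{}

Derivation:
Spec: pairs=21 depth=4 groups=2
Leftover pairs = 21 - 4 - (2-1) = 16
First group: deep chain of depth 4 + 16 sibling pairs
Remaining 1 groups: simple '{}' each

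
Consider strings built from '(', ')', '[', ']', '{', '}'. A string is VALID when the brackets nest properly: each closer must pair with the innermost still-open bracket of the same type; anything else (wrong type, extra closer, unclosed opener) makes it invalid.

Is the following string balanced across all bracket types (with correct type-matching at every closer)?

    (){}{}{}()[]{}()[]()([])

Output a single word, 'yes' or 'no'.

Answer: yes

Derivation:
pos 0: push '('; stack = (
pos 1: ')' matches '('; pop; stack = (empty)
pos 2: push '{'; stack = {
pos 3: '}' matches '{'; pop; stack = (empty)
pos 4: push '{'; stack = {
pos 5: '}' matches '{'; pop; stack = (empty)
pos 6: push '{'; stack = {
pos 7: '}' matches '{'; pop; stack = (empty)
pos 8: push '('; stack = (
pos 9: ')' matches '('; pop; stack = (empty)
pos 10: push '['; stack = [
pos 11: ']' matches '['; pop; stack = (empty)
pos 12: push '{'; stack = {
pos 13: '}' matches '{'; pop; stack = (empty)
pos 14: push '('; stack = (
pos 15: ')' matches '('; pop; stack = (empty)
pos 16: push '['; stack = [
pos 17: ']' matches '['; pop; stack = (empty)
pos 18: push '('; stack = (
pos 19: ')' matches '('; pop; stack = (empty)
pos 20: push '('; stack = (
pos 21: push '['; stack = ([
pos 22: ']' matches '['; pop; stack = (
pos 23: ')' matches '('; pop; stack = (empty)
end: stack empty → VALID
Verdict: properly nested → yes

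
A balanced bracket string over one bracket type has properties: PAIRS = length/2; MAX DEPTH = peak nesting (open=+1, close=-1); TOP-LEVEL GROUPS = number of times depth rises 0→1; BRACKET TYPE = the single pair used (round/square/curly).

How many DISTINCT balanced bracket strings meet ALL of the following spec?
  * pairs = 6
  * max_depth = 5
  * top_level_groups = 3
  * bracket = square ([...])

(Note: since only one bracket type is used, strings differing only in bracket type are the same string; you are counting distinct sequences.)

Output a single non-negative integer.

Answer: 0

Derivation:
Spec: pairs=6 depth=5 groups=3
Count(depth <= 5) = 28
Count(depth <= 4) = 28
Count(depth == 5) = 28 - 28 = 0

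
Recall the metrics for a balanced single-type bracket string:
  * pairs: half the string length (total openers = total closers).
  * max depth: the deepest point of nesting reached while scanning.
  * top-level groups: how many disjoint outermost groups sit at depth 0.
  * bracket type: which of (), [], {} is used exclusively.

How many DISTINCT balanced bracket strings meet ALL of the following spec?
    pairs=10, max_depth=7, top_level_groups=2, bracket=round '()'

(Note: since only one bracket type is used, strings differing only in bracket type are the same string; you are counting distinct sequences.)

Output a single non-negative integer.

Spec: pairs=10 depth=7 groups=2
Count(depth <= 7) = 4832
Count(depth <= 6) = 4656
Count(depth == 7) = 4832 - 4656 = 176

Answer: 176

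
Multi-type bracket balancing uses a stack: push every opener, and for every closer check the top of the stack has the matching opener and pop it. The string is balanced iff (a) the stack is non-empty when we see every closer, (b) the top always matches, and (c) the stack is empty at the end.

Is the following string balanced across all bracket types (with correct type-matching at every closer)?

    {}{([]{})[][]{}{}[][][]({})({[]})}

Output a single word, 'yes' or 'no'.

Answer: yes

Derivation:
pos 0: push '{'; stack = {
pos 1: '}' matches '{'; pop; stack = (empty)
pos 2: push '{'; stack = {
pos 3: push '('; stack = {(
pos 4: push '['; stack = {([
pos 5: ']' matches '['; pop; stack = {(
pos 6: push '{'; stack = {({
pos 7: '}' matches '{'; pop; stack = {(
pos 8: ')' matches '('; pop; stack = {
pos 9: push '['; stack = {[
pos 10: ']' matches '['; pop; stack = {
pos 11: push '['; stack = {[
pos 12: ']' matches '['; pop; stack = {
pos 13: push '{'; stack = {{
pos 14: '}' matches '{'; pop; stack = {
pos 15: push '{'; stack = {{
pos 16: '}' matches '{'; pop; stack = {
pos 17: push '['; stack = {[
pos 18: ']' matches '['; pop; stack = {
pos 19: push '['; stack = {[
pos 20: ']' matches '['; pop; stack = {
pos 21: push '['; stack = {[
pos 22: ']' matches '['; pop; stack = {
pos 23: push '('; stack = {(
pos 24: push '{'; stack = {({
pos 25: '}' matches '{'; pop; stack = {(
pos 26: ')' matches '('; pop; stack = {
pos 27: push '('; stack = {(
pos 28: push '{'; stack = {({
pos 29: push '['; stack = {({[
pos 30: ']' matches '['; pop; stack = {({
pos 31: '}' matches '{'; pop; stack = {(
pos 32: ')' matches '('; pop; stack = {
pos 33: '}' matches '{'; pop; stack = (empty)
end: stack empty → VALID
Verdict: properly nested → yes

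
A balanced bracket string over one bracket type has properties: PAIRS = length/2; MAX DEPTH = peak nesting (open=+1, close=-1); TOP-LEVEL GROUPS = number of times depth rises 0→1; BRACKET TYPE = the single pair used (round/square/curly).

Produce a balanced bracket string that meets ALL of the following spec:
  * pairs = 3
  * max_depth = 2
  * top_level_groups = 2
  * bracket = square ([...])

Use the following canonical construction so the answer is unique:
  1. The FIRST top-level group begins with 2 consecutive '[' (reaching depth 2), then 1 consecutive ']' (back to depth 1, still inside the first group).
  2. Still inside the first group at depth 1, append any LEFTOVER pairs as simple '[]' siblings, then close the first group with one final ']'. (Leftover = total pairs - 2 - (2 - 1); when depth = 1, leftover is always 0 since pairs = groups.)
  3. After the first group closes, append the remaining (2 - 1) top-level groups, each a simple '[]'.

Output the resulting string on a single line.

Spec: pairs=3 depth=2 groups=2
Leftover pairs = 3 - 2 - (2-1) = 0
First group: deep chain of depth 2 + 0 sibling pairs
Remaining 1 groups: simple '[]' each

Answer: [[]][]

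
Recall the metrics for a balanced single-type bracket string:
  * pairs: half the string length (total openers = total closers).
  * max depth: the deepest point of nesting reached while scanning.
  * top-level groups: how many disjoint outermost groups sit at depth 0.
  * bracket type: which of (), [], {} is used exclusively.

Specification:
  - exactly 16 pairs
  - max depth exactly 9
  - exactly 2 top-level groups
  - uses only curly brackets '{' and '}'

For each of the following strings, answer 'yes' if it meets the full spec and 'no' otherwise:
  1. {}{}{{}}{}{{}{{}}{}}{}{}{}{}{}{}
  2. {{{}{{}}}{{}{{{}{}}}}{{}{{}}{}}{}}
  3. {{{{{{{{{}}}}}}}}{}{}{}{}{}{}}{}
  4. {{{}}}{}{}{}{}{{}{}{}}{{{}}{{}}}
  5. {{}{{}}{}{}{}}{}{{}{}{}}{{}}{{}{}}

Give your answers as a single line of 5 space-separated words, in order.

String 1 '{}{}{{}}{}{{}{{}}{}}{}{}{}{}{}{}': depth seq [1 0 1 0 1 2 1 0 1 0 1 2 1 2 3 2 1 2 1 0 1 0 1 0 1 0 1 0 1 0 1 0]
  -> pairs=16 depth=3 groups=11 -> no
String 2 '{{{}{{}}}{{}{{{}{}}}}{{}{{}}{}}{}}': depth seq [1 2 3 2 3 4 3 2 1 2 3 2 3 4 5 4 5 4 3 2 1 2 3 2 3 4 3 2 3 2 1 2 1 0]
  -> pairs=17 depth=5 groups=1 -> no
String 3 '{{{{{{{{{}}}}}}}}{}{}{}{}{}{}}{}': depth seq [1 2 3 4 5 6 7 8 9 8 7 6 5 4 3 2 1 2 1 2 1 2 1 2 1 2 1 2 1 0 1 0]
  -> pairs=16 depth=9 groups=2 -> yes
String 4 '{{{}}}{}{}{}{}{{}{}{}}{{{}}{{}}}': depth seq [1 2 3 2 1 0 1 0 1 0 1 0 1 0 1 2 1 2 1 2 1 0 1 2 3 2 1 2 3 2 1 0]
  -> pairs=16 depth=3 groups=7 -> no
String 5 '{{}{{}}{}{}{}}{}{{}{}{}}{{}}{{}{}}': depth seq [1 2 1 2 3 2 1 2 1 2 1 2 1 0 1 0 1 2 1 2 1 2 1 0 1 2 1 0 1 2 1 2 1 0]
  -> pairs=17 depth=3 groups=5 -> no

Answer: no no yes no no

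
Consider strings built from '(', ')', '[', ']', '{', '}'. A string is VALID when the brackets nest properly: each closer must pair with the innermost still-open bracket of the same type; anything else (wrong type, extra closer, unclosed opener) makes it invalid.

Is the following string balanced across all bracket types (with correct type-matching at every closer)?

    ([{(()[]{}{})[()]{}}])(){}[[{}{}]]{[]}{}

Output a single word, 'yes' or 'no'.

Answer: yes

Derivation:
pos 0: push '('; stack = (
pos 1: push '['; stack = ([
pos 2: push '{'; stack = ([{
pos 3: push '('; stack = ([{(
pos 4: push '('; stack = ([{((
pos 5: ')' matches '('; pop; stack = ([{(
pos 6: push '['; stack = ([{([
pos 7: ']' matches '['; pop; stack = ([{(
pos 8: push '{'; stack = ([{({
pos 9: '}' matches '{'; pop; stack = ([{(
pos 10: push '{'; stack = ([{({
pos 11: '}' matches '{'; pop; stack = ([{(
pos 12: ')' matches '('; pop; stack = ([{
pos 13: push '['; stack = ([{[
pos 14: push '('; stack = ([{[(
pos 15: ')' matches '('; pop; stack = ([{[
pos 16: ']' matches '['; pop; stack = ([{
pos 17: push '{'; stack = ([{{
pos 18: '}' matches '{'; pop; stack = ([{
pos 19: '}' matches '{'; pop; stack = ([
pos 20: ']' matches '['; pop; stack = (
pos 21: ')' matches '('; pop; stack = (empty)
pos 22: push '('; stack = (
pos 23: ')' matches '('; pop; stack = (empty)
pos 24: push '{'; stack = {
pos 25: '}' matches '{'; pop; stack = (empty)
pos 26: push '['; stack = [
pos 27: push '['; stack = [[
pos 28: push '{'; stack = [[{
pos 29: '}' matches '{'; pop; stack = [[
pos 30: push '{'; stack = [[{
pos 31: '}' matches '{'; pop; stack = [[
pos 32: ']' matches '['; pop; stack = [
pos 33: ']' matches '['; pop; stack = (empty)
pos 34: push '{'; stack = {
pos 35: push '['; stack = {[
pos 36: ']' matches '['; pop; stack = {
pos 37: '}' matches '{'; pop; stack = (empty)
pos 38: push '{'; stack = {
pos 39: '}' matches '{'; pop; stack = (empty)
end: stack empty → VALID
Verdict: properly nested → yes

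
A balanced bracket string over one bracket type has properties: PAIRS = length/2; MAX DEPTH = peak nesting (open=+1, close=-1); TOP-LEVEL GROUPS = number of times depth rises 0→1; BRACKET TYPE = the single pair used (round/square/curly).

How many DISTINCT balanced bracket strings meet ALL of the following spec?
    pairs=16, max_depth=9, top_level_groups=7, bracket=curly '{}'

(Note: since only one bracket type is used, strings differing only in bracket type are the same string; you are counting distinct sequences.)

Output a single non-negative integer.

Answer: 147

Derivation:
Spec: pairs=16 depth=9 groups=7
Count(depth <= 9) = 572026
Count(depth <= 8) = 571879
Count(depth == 9) = 572026 - 571879 = 147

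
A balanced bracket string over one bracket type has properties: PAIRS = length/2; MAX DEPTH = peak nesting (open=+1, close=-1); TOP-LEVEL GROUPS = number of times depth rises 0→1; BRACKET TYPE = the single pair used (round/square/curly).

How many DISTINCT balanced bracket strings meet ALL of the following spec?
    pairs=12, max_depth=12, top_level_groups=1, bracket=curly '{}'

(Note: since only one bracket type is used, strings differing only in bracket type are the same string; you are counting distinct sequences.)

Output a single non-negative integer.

Spec: pairs=12 depth=12 groups=1
Count(depth <= 12) = 58786
Count(depth <= 11) = 58785
Count(depth == 12) = 58786 - 58785 = 1

Answer: 1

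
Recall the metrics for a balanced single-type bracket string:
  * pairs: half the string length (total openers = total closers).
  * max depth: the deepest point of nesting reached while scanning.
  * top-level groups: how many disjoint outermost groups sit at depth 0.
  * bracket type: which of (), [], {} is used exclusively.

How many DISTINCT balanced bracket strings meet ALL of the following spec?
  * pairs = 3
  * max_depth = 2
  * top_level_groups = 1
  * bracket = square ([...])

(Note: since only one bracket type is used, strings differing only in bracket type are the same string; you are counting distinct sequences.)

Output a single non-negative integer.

Spec: pairs=3 depth=2 groups=1
Count(depth <= 2) = 1
Count(depth <= 1) = 0
Count(depth == 2) = 1 - 0 = 1

Answer: 1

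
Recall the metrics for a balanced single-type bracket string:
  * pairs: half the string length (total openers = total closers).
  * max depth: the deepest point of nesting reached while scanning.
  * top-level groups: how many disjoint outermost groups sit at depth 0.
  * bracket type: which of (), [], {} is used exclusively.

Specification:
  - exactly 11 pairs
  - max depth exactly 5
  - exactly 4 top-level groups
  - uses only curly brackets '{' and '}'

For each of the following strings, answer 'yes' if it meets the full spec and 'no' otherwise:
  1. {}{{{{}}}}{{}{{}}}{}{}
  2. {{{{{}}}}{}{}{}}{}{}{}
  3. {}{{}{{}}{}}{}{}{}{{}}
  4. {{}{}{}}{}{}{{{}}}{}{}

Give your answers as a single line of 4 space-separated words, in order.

String 1 '{}{{{{}}}}{{}{{}}}{}{}': depth seq [1 0 1 2 3 4 3 2 1 0 1 2 1 2 3 2 1 0 1 0 1 0]
  -> pairs=11 depth=4 groups=5 -> no
String 2 '{{{{{}}}}{}{}{}}{}{}{}': depth seq [1 2 3 4 5 4 3 2 1 2 1 2 1 2 1 0 1 0 1 0 1 0]
  -> pairs=11 depth=5 groups=4 -> yes
String 3 '{}{{}{{}}{}}{}{}{}{{}}': depth seq [1 0 1 2 1 2 3 2 1 2 1 0 1 0 1 0 1 0 1 2 1 0]
  -> pairs=11 depth=3 groups=6 -> no
String 4 '{{}{}{}}{}{}{{{}}}{}{}': depth seq [1 2 1 2 1 2 1 0 1 0 1 0 1 2 3 2 1 0 1 0 1 0]
  -> pairs=11 depth=3 groups=6 -> no

Answer: no yes no no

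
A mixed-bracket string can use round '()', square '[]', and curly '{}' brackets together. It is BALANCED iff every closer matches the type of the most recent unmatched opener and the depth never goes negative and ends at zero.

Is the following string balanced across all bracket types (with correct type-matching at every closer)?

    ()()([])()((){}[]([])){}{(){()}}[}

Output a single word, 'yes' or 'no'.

pos 0: push '('; stack = (
pos 1: ')' matches '('; pop; stack = (empty)
pos 2: push '('; stack = (
pos 3: ')' matches '('; pop; stack = (empty)
pos 4: push '('; stack = (
pos 5: push '['; stack = ([
pos 6: ']' matches '['; pop; stack = (
pos 7: ')' matches '('; pop; stack = (empty)
pos 8: push '('; stack = (
pos 9: ')' matches '('; pop; stack = (empty)
pos 10: push '('; stack = (
pos 11: push '('; stack = ((
pos 12: ')' matches '('; pop; stack = (
pos 13: push '{'; stack = ({
pos 14: '}' matches '{'; pop; stack = (
pos 15: push '['; stack = ([
pos 16: ']' matches '['; pop; stack = (
pos 17: push '('; stack = ((
pos 18: push '['; stack = (([
pos 19: ']' matches '['; pop; stack = ((
pos 20: ')' matches '('; pop; stack = (
pos 21: ')' matches '('; pop; stack = (empty)
pos 22: push '{'; stack = {
pos 23: '}' matches '{'; pop; stack = (empty)
pos 24: push '{'; stack = {
pos 25: push '('; stack = {(
pos 26: ')' matches '('; pop; stack = {
pos 27: push '{'; stack = {{
pos 28: push '('; stack = {{(
pos 29: ')' matches '('; pop; stack = {{
pos 30: '}' matches '{'; pop; stack = {
pos 31: '}' matches '{'; pop; stack = (empty)
pos 32: push '['; stack = [
pos 33: saw closer '}' but top of stack is '[' (expected ']') → INVALID
Verdict: type mismatch at position 33: '}' closes '[' → no

Answer: no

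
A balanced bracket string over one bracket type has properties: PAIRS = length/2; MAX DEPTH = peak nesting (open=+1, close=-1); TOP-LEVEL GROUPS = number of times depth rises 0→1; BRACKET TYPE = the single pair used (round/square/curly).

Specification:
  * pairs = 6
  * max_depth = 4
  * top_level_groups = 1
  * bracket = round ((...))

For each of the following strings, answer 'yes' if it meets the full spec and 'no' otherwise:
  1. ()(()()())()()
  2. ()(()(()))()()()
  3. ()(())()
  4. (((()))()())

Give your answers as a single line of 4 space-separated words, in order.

String 1 '()(()()())()()': depth seq [1 0 1 2 1 2 1 2 1 0 1 0 1 0]
  -> pairs=7 depth=2 groups=4 -> no
String 2 '()(()(()))()()()': depth seq [1 0 1 2 1 2 3 2 1 0 1 0 1 0 1 0]
  -> pairs=8 depth=3 groups=5 -> no
String 3 '()(())()': depth seq [1 0 1 2 1 0 1 0]
  -> pairs=4 depth=2 groups=3 -> no
String 4 '(((()))()())': depth seq [1 2 3 4 3 2 1 2 1 2 1 0]
  -> pairs=6 depth=4 groups=1 -> yes

Answer: no no no yes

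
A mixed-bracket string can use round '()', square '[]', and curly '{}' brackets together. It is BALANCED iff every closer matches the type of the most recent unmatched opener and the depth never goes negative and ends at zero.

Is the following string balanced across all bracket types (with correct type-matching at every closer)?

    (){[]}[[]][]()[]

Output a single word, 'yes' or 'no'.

Answer: yes

Derivation:
pos 0: push '('; stack = (
pos 1: ')' matches '('; pop; stack = (empty)
pos 2: push '{'; stack = {
pos 3: push '['; stack = {[
pos 4: ']' matches '['; pop; stack = {
pos 5: '}' matches '{'; pop; stack = (empty)
pos 6: push '['; stack = [
pos 7: push '['; stack = [[
pos 8: ']' matches '['; pop; stack = [
pos 9: ']' matches '['; pop; stack = (empty)
pos 10: push '['; stack = [
pos 11: ']' matches '['; pop; stack = (empty)
pos 12: push '('; stack = (
pos 13: ')' matches '('; pop; stack = (empty)
pos 14: push '['; stack = [
pos 15: ']' matches '['; pop; stack = (empty)
end: stack empty → VALID
Verdict: properly nested → yes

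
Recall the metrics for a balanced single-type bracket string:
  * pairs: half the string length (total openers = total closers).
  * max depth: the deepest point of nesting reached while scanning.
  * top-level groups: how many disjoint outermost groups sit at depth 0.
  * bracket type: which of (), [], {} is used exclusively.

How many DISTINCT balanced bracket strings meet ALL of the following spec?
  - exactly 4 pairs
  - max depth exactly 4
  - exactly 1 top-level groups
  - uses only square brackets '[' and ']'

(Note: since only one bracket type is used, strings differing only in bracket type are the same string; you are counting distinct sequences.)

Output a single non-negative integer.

Answer: 1

Derivation:
Spec: pairs=4 depth=4 groups=1
Count(depth <= 4) = 5
Count(depth <= 3) = 4
Count(depth == 4) = 5 - 4 = 1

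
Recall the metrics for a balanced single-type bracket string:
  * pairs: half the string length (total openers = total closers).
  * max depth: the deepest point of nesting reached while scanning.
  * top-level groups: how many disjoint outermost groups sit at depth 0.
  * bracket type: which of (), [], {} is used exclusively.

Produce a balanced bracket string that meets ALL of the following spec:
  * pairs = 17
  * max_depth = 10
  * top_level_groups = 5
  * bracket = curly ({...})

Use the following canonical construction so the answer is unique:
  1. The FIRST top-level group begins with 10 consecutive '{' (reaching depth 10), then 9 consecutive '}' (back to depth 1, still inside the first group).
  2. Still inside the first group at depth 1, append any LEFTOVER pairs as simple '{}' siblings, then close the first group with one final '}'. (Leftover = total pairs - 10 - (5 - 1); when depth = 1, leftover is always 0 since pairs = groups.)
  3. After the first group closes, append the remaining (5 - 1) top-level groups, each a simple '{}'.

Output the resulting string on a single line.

Spec: pairs=17 depth=10 groups=5
Leftover pairs = 17 - 10 - (5-1) = 3
First group: deep chain of depth 10 + 3 sibling pairs
Remaining 4 groups: simple '{}' each

Answer: {{{{{{{{{{}}}}}}}}}{}{}{}}{}{}{}{}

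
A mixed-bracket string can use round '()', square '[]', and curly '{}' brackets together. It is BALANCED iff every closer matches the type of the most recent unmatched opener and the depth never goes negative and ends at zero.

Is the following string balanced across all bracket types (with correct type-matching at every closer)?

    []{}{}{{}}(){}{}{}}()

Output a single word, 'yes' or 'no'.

pos 0: push '['; stack = [
pos 1: ']' matches '['; pop; stack = (empty)
pos 2: push '{'; stack = {
pos 3: '}' matches '{'; pop; stack = (empty)
pos 4: push '{'; stack = {
pos 5: '}' matches '{'; pop; stack = (empty)
pos 6: push '{'; stack = {
pos 7: push '{'; stack = {{
pos 8: '}' matches '{'; pop; stack = {
pos 9: '}' matches '{'; pop; stack = (empty)
pos 10: push '('; stack = (
pos 11: ')' matches '('; pop; stack = (empty)
pos 12: push '{'; stack = {
pos 13: '}' matches '{'; pop; stack = (empty)
pos 14: push '{'; stack = {
pos 15: '}' matches '{'; pop; stack = (empty)
pos 16: push '{'; stack = {
pos 17: '}' matches '{'; pop; stack = (empty)
pos 18: saw closer '}' but stack is empty → INVALID
Verdict: unmatched closer '}' at position 18 → no

Answer: no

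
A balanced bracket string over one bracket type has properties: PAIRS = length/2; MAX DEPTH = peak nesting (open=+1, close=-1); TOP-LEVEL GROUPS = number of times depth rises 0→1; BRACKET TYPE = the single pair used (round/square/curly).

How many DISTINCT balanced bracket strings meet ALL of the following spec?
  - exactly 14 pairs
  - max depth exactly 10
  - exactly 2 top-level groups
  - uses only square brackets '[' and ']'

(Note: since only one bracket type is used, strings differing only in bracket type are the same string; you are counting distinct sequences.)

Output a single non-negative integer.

Spec: pairs=14 depth=10 groups=2
Count(depth <= 10) = 742398
Count(depth <= 9) = 739450
Count(depth == 10) = 742398 - 739450 = 2948

Answer: 2948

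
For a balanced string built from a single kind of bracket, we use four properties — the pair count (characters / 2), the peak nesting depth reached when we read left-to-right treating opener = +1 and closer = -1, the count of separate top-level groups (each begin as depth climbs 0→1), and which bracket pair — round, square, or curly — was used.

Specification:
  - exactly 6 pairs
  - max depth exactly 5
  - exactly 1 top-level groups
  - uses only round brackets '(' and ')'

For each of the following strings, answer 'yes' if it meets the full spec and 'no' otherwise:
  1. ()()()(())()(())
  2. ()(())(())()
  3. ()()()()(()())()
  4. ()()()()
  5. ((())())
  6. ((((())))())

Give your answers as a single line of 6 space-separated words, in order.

String 1 '()()()(())()(())': depth seq [1 0 1 0 1 0 1 2 1 0 1 0 1 2 1 0]
  -> pairs=8 depth=2 groups=6 -> no
String 2 '()(())(())()': depth seq [1 0 1 2 1 0 1 2 1 0 1 0]
  -> pairs=6 depth=2 groups=4 -> no
String 3 '()()()()(()())()': depth seq [1 0 1 0 1 0 1 0 1 2 1 2 1 0 1 0]
  -> pairs=8 depth=2 groups=6 -> no
String 4 '()()()()': depth seq [1 0 1 0 1 0 1 0]
  -> pairs=4 depth=1 groups=4 -> no
String 5 '((())())': depth seq [1 2 3 2 1 2 1 0]
  -> pairs=4 depth=3 groups=1 -> no
String 6 '((((())))())': depth seq [1 2 3 4 5 4 3 2 1 2 1 0]
  -> pairs=6 depth=5 groups=1 -> yes

Answer: no no no no no yes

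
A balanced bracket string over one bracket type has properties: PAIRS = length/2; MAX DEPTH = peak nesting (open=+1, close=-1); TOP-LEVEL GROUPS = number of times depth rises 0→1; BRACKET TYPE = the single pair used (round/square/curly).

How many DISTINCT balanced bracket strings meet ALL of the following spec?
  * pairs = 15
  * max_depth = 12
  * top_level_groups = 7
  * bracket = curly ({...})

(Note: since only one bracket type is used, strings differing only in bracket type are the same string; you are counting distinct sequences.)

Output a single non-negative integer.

Spec: pairs=15 depth=12 groups=7
Count(depth <= 12) = 149226
Count(depth <= 11) = 149226
Count(depth == 12) = 149226 - 149226 = 0

Answer: 0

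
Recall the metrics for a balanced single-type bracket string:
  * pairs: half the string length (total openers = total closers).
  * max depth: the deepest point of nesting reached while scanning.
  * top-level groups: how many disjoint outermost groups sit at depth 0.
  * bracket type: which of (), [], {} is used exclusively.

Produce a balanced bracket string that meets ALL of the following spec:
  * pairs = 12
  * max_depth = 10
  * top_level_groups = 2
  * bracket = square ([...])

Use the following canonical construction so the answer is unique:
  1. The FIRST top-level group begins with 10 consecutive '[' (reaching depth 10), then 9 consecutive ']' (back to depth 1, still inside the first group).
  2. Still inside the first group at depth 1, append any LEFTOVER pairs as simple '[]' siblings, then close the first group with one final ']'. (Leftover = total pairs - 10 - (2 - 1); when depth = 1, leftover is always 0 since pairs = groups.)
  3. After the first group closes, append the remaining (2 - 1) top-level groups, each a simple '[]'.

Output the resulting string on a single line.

Answer: [[[[[[[[[[]]]]]]]]][]][]

Derivation:
Spec: pairs=12 depth=10 groups=2
Leftover pairs = 12 - 10 - (2-1) = 1
First group: deep chain of depth 10 + 1 sibling pairs
Remaining 1 groups: simple '[]' each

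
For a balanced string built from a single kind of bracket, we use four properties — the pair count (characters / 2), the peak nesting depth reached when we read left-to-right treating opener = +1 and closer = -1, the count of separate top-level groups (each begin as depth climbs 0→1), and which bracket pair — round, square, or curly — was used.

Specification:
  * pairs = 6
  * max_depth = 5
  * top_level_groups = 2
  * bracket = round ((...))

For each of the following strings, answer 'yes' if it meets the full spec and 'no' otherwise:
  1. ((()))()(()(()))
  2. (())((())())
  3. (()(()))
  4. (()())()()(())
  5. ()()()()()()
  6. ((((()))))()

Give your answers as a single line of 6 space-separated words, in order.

Answer: no no no no no yes

Derivation:
String 1 '((()))()(()(()))': depth seq [1 2 3 2 1 0 1 0 1 2 1 2 3 2 1 0]
  -> pairs=8 depth=3 groups=3 -> no
String 2 '(())((())())': depth seq [1 2 1 0 1 2 3 2 1 2 1 0]
  -> pairs=6 depth=3 groups=2 -> no
String 3 '(()(()))': depth seq [1 2 1 2 3 2 1 0]
  -> pairs=4 depth=3 groups=1 -> no
String 4 '(()())()()(())': depth seq [1 2 1 2 1 0 1 0 1 0 1 2 1 0]
  -> pairs=7 depth=2 groups=4 -> no
String 5 '()()()()()()': depth seq [1 0 1 0 1 0 1 0 1 0 1 0]
  -> pairs=6 depth=1 groups=6 -> no
String 6 '((((()))))()': depth seq [1 2 3 4 5 4 3 2 1 0 1 0]
  -> pairs=6 depth=5 groups=2 -> yes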